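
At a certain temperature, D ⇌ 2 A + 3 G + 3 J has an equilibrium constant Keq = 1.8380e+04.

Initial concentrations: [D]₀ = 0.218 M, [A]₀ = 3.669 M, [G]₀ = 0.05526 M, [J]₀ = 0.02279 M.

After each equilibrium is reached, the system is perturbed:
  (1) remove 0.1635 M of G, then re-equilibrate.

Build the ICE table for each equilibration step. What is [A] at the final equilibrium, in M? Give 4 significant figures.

Q₀ = 1.2334e-07 vs Keq = 1.8380e+04 ⇒ Q<K, forward
Step 1:
                  D         A         G         J
  Initial     0.218     3.669   0.05526   0.02279
  Change    -0.2179    0.4358    0.6537    0.6537
  Equil   1.0113e-04     4.105     0.709    0.6765
  solve Keq expr → x = 0.2179; check Q = 1.8380e+04
Then remove 0.1635 M of G.
Step 2:
                  D         A         G         J
  Initial 1.0113e-04     4.105    0.5455    0.6765
  Change  -5.4994e-05 1.0999e-04 1.6498e-04 1.6498e-04
  Equil   4.6135e-05     4.105    0.5456    0.6767
  solve Keq expr → x = 5.4994e-05; check Q = 1.8380e+04

[A]_eq = 4.105 M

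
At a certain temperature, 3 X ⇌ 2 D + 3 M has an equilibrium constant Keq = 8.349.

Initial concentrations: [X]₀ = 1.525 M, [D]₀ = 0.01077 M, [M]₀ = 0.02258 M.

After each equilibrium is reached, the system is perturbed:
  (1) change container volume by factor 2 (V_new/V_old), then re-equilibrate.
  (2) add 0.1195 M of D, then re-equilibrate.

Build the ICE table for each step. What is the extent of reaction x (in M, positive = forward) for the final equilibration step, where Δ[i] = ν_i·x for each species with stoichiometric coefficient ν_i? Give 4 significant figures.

Q₀ = 3.7652e-10 vs Keq = 8.349 ⇒ Q<K, forward
Step 1:
                  X         D         M
  init        1.525   0.01077   0.02258
  Δ          -1.082    0.7216     1.082
  eq         0.4426    0.7324     1.105
  solve Keq expr → x = 0.3608; check Q = 8.349
Then change container volume by factor 2 (V_new/V_old).
Step 2:
                  X         D         M
  init       0.2213    0.3662    0.5525
  Δ        -0.05703   0.03802   0.05703
  eq         0.1643    0.4042    0.6095
  solve Keq expr → x = 0.01901; check Q = 8.349
Then add 0.1195 M of D.
Step 3:
                  X         D         M
  init       0.1643    0.5237    0.6095
  Δ          0.0209  -0.01394   -0.0209
  eq         0.1852    0.5098    0.5886
  solve Keq expr → x = -0.006968; check Q = 8.349

x = -0.006968 M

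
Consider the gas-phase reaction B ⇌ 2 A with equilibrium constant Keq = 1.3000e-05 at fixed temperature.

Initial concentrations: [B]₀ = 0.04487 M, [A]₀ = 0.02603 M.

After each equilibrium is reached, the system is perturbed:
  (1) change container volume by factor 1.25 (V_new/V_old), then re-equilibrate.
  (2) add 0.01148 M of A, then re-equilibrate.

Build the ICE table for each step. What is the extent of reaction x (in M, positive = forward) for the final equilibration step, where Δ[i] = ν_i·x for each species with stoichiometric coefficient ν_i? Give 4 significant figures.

Q₀ = 0.0151 vs Keq = 1.3000e-05 ⇒ Q>K, reverse
Step 1:
                   B          A
  I          0.04487    0.02603
  C          0.01258   -0.02517
  E          0.05745 8.6423e-04
  solve Keq expr → x = -0.01258; check Q = 1.3000e-05
Then change container volume by factor 1.25 (V_new/V_old).
Step 2:
                   B          A
  I          0.04596 6.9138e-04
  C       -4.0632e-05 8.1265e-05
  E          0.04592 7.7265e-04
  solve Keq expr → x = 4.0632e-05; check Q = 1.3000e-05
Then add 0.01148 M of A.
Step 3:
                   B          A
  I          0.04592    0.01225
  C         0.005717   -0.01143
  E          0.05164 8.1933e-04
  solve Keq expr → x = -0.005717; check Q = 1.3000e-05

x = -0.005717 M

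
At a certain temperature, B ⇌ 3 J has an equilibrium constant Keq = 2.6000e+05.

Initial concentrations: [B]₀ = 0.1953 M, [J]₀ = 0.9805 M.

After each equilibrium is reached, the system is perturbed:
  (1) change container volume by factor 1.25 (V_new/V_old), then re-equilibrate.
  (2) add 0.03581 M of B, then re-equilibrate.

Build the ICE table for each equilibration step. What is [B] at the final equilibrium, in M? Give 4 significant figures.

[B]_eq = 9.6860e-06 M

Q₀ = 4.827 vs Keq = 2.6000e+05 ⇒ Q<K, forward
Step 1:
                    B           J
  I            0.1953      0.9805
  C           -0.1953      0.5859
  E        1.4781e-05       1.566
  solve Keq expr → x = 0.1953; check Q = 2.6000e+05
Then change container volume by factor 1.25 (V_new/V_old).
Step 2:
                    B           J
  I        1.1825e-05       1.253
  C       -4.2566e-06  1.2770e-05
  E        7.5680e-06       1.253
  solve Keq expr → x = 4.2566e-06; check Q = 2.6000e+05
Then add 0.03581 M of B.
Step 3:
                    B           J
  I           0.03582       1.253
  C          -0.03581      0.1074
  E        9.6860e-06       1.361
  solve Keq expr → x = 0.03581; check Q = 2.6000e+05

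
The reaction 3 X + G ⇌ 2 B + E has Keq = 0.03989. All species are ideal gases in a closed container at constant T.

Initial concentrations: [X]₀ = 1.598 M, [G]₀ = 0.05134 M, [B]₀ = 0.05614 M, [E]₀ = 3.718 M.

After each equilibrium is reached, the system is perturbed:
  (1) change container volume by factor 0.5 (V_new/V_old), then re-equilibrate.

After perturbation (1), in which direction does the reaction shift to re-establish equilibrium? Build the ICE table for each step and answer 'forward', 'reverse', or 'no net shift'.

Direction: forward

Q₀ = 0.05593 vs Keq = 0.03989 ⇒ Q>K, reverse
Step 1:
                   X          G          B          E
  init         1.598    0.05134    0.05614      3.718
  Δ          0.01008   0.003359  -0.006718  -0.003359
  eq           1.608     0.0547    0.04942      3.715
  solve Keq expr → x = -0.003359; check Q = 0.03989
Then change container volume by factor 0.5 (V_new/V_old).
Step 2:
                   X          G          B          E
  init         3.216     0.1094    0.09884      7.429
  Δ         -0.04307   -0.01436    0.02872    0.01436
  eq           3.173    0.09504     0.1276      7.444
  solve Keq expr → x = 0.01436; check Q = 0.03989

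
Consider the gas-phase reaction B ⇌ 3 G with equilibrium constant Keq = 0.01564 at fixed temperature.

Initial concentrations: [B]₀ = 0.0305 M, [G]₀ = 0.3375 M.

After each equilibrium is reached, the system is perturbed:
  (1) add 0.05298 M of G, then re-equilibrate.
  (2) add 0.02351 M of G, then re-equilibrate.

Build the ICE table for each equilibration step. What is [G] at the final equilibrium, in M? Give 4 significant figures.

Q₀ = 1.26 vs Keq = 0.01564 ⇒ Q>K, reverse
Step 1:
                   B          G
  Initial     0.0305     0.3375
  Change     0.07332      -0.22
  Equil       0.1038     0.1175
  solve Keq expr → x = -0.07332; check Q = 0.01564
Then add 0.05298 M of G.
Step 2:
                   B          G
  Initial     0.1038     0.1705
  Change     0.01577   -0.04731
  Equil       0.1196     0.1232
  solve Keq expr → x = -0.01577; check Q = 0.01564
Then add 0.02351 M of G.
Step 3:
                   B          G
  Initial     0.1196     0.1467
  Change    0.007045   -0.02114
  Equil       0.1266     0.1256
  solve Keq expr → x = -0.007045; check Q = 0.01564

[G]_eq = 0.1256 M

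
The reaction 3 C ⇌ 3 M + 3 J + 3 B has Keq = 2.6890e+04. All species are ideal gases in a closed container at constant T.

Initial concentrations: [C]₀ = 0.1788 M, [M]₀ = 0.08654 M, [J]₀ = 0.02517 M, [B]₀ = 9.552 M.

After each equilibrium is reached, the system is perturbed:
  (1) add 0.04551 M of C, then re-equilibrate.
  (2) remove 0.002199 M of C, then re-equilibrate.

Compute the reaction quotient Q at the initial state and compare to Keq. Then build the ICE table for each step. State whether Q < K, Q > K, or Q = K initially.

Q₀ = 0.001576 vs Keq = 2.6890e+04 ⇒ Q<K, forward
Step 1:
                  C         M         J         B
  Initial    0.1788   0.08654   0.02517     9.552
  Change    -0.1635    0.1635    0.1635    0.1635
  Equil      0.0153      0.25    0.1887     9.716
  solve Keq expr → x = 0.0545; check Q = 2.6890e+04
Then add 0.04551 M of C.
Step 2:
                  C         M         J         B
  Initial   0.06081      0.25    0.1887     9.716
  Change   -0.03933   0.03933   0.03933   0.03933
  Equil     0.02148    0.2894     0.228     9.755
  solve Keq expr → x = 0.01311; check Q = 2.6890e+04
Then remove 0.002199 M of C.
Step 3:
                  C         M         J         B
  Initial   0.01928    0.2894     0.228     9.755
  Change   0.001879 -0.001879 -0.001879 -0.001879
  Equil     0.02116    0.2875    0.2261     9.753
  solve Keq expr → x = -6.2649e-04; check Q = 2.6890e+04

Q₀ = 0.001576; Q < K (proceeds forward)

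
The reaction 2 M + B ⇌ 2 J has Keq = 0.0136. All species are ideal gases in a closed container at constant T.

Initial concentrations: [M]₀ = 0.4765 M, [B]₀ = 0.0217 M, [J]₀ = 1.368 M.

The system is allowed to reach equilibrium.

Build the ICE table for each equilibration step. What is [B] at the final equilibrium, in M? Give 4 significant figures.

[B]_eq = 0.6277 M

Q₀ = 379.8 vs Keq = 0.0136 ⇒ Q>K, reverse
Step 1:
                  M         B         J
  I          0.4765    0.0217     1.368
  C           1.212     0.606    -1.212
  E           1.688    0.6277     0.156
  solve Keq expr → x = -0.606; check Q = 0.0136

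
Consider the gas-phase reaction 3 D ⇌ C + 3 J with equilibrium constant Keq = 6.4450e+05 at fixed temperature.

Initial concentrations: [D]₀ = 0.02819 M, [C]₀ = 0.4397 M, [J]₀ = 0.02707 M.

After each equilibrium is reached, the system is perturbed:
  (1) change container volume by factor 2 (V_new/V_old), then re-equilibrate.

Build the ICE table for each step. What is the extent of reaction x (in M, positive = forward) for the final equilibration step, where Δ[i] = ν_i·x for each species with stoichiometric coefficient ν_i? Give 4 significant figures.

Q₀ = 0.3893 vs Keq = 6.4450e+05 ⇒ Q<K, forward
Step 1:
                    D           C           J
  init        0.02819      0.4397     0.02707
  Δ           -0.0277    0.009235      0.0277
  eq       4.8555e-04      0.4489     0.05477
  solve Keq expr → x = 0.009235; check Q = 6.4450e+05
Then change container volume by factor 2 (V_new/V_old).
Step 2:
                    D           C           J
  init     2.4277e-04      0.2245     0.02739
  Δ       -4.9729e-05  1.6576e-05  4.9729e-05
  eq       1.9304e-04      0.2245     0.02744
  solve Keq expr → x = 1.6576e-05; check Q = 6.4450e+05

x = 1.6576e-05 M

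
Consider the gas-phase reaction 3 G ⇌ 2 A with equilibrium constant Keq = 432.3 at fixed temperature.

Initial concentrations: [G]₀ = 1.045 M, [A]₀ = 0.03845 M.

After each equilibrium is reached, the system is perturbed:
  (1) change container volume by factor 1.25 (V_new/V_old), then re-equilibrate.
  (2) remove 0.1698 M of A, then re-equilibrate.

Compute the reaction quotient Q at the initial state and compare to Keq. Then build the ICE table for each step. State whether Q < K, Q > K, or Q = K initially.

Q₀ = 0.001296; Q < K (proceeds forward)

Q₀ = 0.001296 vs Keq = 432.3 ⇒ Q<K, forward
Step 1:
                   G          A
  Initial      1.045    0.03845
  Change      -0.944     0.6293
  Equil        0.101     0.6678
  solve Keq expr → x = 0.3147; check Q = 432.3
Then change container volume by factor 1.25 (V_new/V_old).
Step 2:
                   G          A
  Initial    0.08083     0.5342
  Change    0.005819   -0.00388
  Equil      0.08665     0.5303
  solve Keq expr → x = -0.00194; check Q = 432.3
Then remove 0.1698 M of A.
Step 3:
                   G          A
  Initial    0.08665     0.3605
  Change    -0.01816    0.01211
  Equil      0.06848     0.3726
  solve Keq expr → x = 0.006055; check Q = 432.3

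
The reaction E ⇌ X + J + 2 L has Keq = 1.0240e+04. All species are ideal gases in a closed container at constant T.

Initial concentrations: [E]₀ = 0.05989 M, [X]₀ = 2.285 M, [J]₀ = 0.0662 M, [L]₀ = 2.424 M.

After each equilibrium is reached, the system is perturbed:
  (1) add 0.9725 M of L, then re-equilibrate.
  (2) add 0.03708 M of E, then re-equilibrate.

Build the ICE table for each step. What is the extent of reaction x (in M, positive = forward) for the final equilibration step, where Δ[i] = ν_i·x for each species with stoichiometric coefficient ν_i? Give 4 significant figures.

x = 0.03695 M

Q₀ = 14.84 vs Keq = 1.0240e+04 ⇒ Q<K, forward
Step 1:
                  E         X         J         L
  I         0.05989     2.285    0.0662     2.424
  C         -0.0597    0.0597    0.0597    0.1194
  E       1.8649e-04     2.345    0.1259     2.543
  solve Keq expr → x = 0.0597; check Q = 1.0240e+04
Then add 0.9725 M of L.
Step 2:
                  E         X         J         L
  I       1.8649e-04     2.345    0.1259     3.516
  C       1.6931e-04 -1.6931e-04 -1.6931e-04 -3.3861e-04
  E       3.5580e-04     2.345    0.1257     3.516
  solve Keq expr → x = -1.6931e-04; check Q = 1.0240e+04
Then add 0.03708 M of E.
Step 3:
                  E         X         J         L
  I         0.03744     2.345    0.1257     3.516
  C        -0.03695   0.03695   0.03695    0.0739
  E       4.8747e-04     2.381    0.1627     3.589
  solve Keq expr → x = 0.03695; check Q = 1.0240e+04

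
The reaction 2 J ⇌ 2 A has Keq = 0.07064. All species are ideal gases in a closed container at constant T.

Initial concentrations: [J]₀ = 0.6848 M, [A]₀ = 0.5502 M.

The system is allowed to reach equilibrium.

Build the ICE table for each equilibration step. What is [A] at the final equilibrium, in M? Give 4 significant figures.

Q₀ = 0.6455 vs Keq = 0.07064 ⇒ Q>K, reverse
Step 1:
                    J           A
  Initial      0.6848      0.5502
  Change       0.2909     -0.2909
  Equil        0.9757      0.2593
  solve Keq expr → x = -0.1454; check Q = 0.07064

[A]_eq = 0.2593 M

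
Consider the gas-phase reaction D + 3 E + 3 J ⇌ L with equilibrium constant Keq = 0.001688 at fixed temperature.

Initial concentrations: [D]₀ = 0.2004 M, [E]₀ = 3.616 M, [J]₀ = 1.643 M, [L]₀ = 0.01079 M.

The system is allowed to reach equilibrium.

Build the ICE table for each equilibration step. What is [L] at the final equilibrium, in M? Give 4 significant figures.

[L]_eq = 0.04467 M

Q₀ = 2.5676e-04 vs Keq = 0.001688 ⇒ Q<K, forward
Step 1:
                  D         E         J         L
  init       0.2004     3.616     1.643   0.01079
  Δ        -0.03388   -0.1017   -0.1017   0.03388
  eq         0.1665     3.514     1.541   0.04467
  solve Keq expr → x = 0.03388; check Q = 0.001688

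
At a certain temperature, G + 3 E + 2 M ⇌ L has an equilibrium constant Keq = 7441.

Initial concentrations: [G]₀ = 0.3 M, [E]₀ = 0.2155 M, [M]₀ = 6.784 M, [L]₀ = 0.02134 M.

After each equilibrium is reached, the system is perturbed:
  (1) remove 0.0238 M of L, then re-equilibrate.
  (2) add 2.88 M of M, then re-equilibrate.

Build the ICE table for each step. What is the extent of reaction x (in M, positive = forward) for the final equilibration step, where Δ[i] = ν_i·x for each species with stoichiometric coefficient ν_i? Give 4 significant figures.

Q₀ = 0.1544 vs Keq = 7441 ⇒ Q<K, forward
Step 1:
                    G           E           M           L
  I               0.3      0.2155       6.784     0.02134
  C          -0.06831     -0.2049     -0.1366     0.06831
  E            0.2317     0.01056       6.647     0.08965
  solve Keq expr → x = 0.06831; check Q = 7441
Then remove 0.0238 M of L.
Step 2:
                    G           E           M           L
  I            0.2317     0.01056       6.647     0.06585
  C       -3.3677e-04    -0.00101 -6.7355e-04  3.3677e-04
  E            0.2313    0.009548       6.647     0.06619
  solve Keq expr → x = 3.3677e-04; check Q = 7441
Then add 2.88 M of M.
Step 3:
                    G           E           M           L
  I            0.2313    0.009548       9.527     0.06619
  C       -6.6798e-04   -0.002004   -0.001336  6.6798e-04
  E            0.2307    0.007544       9.525     0.06686
  solve Keq expr → x = 6.6798e-04; check Q = 7441

x = 6.6798e-04 M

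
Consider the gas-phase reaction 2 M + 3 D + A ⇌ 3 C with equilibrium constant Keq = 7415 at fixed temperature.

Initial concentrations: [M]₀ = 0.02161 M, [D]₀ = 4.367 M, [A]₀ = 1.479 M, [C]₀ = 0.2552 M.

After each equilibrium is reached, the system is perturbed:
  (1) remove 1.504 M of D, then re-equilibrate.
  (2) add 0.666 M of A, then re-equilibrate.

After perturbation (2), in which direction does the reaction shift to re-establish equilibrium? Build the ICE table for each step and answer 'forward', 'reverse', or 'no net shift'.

Direction: forward

Q₀ = 0.2889 vs Keq = 7415 ⇒ Q<K, forward
Step 1:
                   M          D          A          C
  init       0.02161      4.367      1.479     0.2552
  Δ         -0.02145   -0.03217   -0.01072    0.03217
  eq      1.6359e-04      4.335      1.468     0.2874
  solve Keq expr → x = 0.01072; check Q = 7415
Then remove 1.504 M of D.
Step 2:
                   M          D          A          C
  init    1.6359e-04      2.831      1.468     0.2874
  Δ       1.4600e-04 2.1899e-04 7.2998e-05 -2.1899e-04
  eq      3.0958e-04      2.831      1.468     0.2872
  solve Keq expr → x = -7.2998e-05; check Q = 7415
Then add 0.666 M of A.
Step 3:
                   M          D          A          C
  init    3.0958e-04      2.831      2.134     0.2872
  Δ       -5.2685e-05 -7.9028e-05 -2.6343e-05 7.9028e-05
  eq      2.5689e-04      2.831      2.134     0.2872
  solve Keq expr → x = 2.6343e-05; check Q = 7415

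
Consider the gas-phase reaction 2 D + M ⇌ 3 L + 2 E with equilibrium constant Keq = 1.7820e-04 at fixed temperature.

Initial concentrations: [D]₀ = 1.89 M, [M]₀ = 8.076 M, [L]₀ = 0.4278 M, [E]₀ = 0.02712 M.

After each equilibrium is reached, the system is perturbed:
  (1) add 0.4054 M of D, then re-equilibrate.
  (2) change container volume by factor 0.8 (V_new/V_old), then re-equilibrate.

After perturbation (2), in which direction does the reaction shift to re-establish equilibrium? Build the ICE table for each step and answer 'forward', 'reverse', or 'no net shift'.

Direction: reverse

Q₀ = 1.9961e-06 vs Keq = 1.7820e-04 ⇒ Q<K, forward
Step 1:
                   D          M          L          E
  I             1.89      8.076     0.4278    0.02712
  C          -0.1163   -0.05816     0.1745     0.1163
  E            1.774      8.018     0.6023     0.1434
  solve Keq expr → x = 0.05816; check Q = 1.7820e-04
Then add 0.4054 M of D.
Step 2:
                   D          M          L          E
  I            2.179      8.018     0.6023     0.1434
  C         -0.01927  -0.009635     0.0289    0.01927
  E             2.16      8.008     0.6312     0.1627
  solve Keq expr → x = 0.009635; check Q = 1.7820e-04
Then change container volume by factor 0.8 (V_new/V_old).
Step 3:
                   D          M          L          E
  I              2.7      10.01      0.789     0.2034
  C          0.02601      0.013   -0.03901   -0.02601
  E            2.726      10.02       0.75     0.1774
  solve Keq expr → x = -0.013; check Q = 1.7820e-04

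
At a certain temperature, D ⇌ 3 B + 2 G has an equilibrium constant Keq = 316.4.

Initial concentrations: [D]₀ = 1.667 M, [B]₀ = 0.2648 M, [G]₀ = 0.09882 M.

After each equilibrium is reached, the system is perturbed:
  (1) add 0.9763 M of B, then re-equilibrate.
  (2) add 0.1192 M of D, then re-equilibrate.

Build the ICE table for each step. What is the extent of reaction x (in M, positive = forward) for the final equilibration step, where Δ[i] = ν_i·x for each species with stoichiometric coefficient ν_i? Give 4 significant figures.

Q₀ = 1.0877e-04 vs Keq = 316.4 ⇒ Q<K, forward
Step 1:
                    D           B           G
  I             1.667      0.2648     0.09882
  C            -1.052       3.157       2.105
  E            0.6147       3.422       2.203
  solve Keq expr → x = 1.052; check Q = 316.4
Then add 0.9763 M of B.
Step 2:
                    D           B           G
  I            0.6147       4.398       2.203
  C            0.1356     -0.4067     -0.2711
  E            0.7503       3.991       1.932
  solve Keq expr → x = -0.1356; check Q = 316.4
Then add 0.1192 M of D.
Step 3:
                    D           B           G
  I            0.8695       3.991       1.932
  C          -0.02709     0.08128     0.05419
  E            0.8424       4.073       1.986
  solve Keq expr → x = 0.02709; check Q = 316.4

x = 0.02709 M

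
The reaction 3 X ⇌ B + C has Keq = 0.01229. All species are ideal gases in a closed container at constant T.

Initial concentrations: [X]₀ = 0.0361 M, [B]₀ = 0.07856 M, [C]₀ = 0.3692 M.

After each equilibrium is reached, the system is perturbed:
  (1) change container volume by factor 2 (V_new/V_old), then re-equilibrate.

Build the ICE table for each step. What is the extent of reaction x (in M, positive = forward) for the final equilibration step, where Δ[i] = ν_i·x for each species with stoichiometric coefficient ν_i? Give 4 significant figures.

x = -2.0281e-04 M

Q₀ = 616.5 vs Keq = 0.01229 ⇒ Q>K, reverse
Step 1:
                   X          B          C
  I           0.0361    0.07856     0.3692
  C           0.2332   -0.07774   -0.07774
  E           0.2693 8.2361e-04     0.2915
  solve Keq expr → x = -0.07774; check Q = 0.01229
Then change container volume by factor 2 (V_new/V_old).
Step 2:
                   X          B          C
  I           0.1347 4.1180e-04     0.1457
  C       6.0842e-04 -2.0281e-04 -2.0281e-04
  E           0.1353 2.0900e-04     0.1455
  solve Keq expr → x = -2.0281e-04; check Q = 0.01229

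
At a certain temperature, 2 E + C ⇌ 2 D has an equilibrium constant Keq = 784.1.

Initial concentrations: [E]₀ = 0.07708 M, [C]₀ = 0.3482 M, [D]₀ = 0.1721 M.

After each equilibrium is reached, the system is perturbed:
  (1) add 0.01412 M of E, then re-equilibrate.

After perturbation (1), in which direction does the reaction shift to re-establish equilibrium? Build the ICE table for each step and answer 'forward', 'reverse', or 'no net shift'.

Q₀ = 14.32 vs Keq = 784.1 ⇒ Q<K, forward
Step 1:
                   E          C          D
  I          0.07708     0.3482     0.1721
  C         -0.06222   -0.03111    0.06222
  E          0.01486     0.3171     0.2343
  solve Keq expr → x = 0.03111; check Q = 784.1
Then add 0.01412 M of E.
Step 2:
                   E          C          D
  I          0.02898     0.3171     0.2343
  C         -0.01312  -0.006561    0.01312
  E          0.01586     0.3105     0.2474
  solve Keq expr → x = 0.006561; check Q = 784.1

Direction: forward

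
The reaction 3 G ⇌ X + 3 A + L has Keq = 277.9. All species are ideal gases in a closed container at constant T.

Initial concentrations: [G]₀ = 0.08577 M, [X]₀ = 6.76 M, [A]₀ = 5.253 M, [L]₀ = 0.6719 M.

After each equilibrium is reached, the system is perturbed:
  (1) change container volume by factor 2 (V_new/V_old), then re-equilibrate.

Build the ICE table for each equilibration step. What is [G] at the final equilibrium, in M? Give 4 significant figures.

[G]_eq = 0.331 M

Q₀ = 1.0434e+06 vs Keq = 277.9 ⇒ Q>K, reverse
Step 1:
                   G          X          A          L
  init       0.08577       6.76      5.253     0.6719
  Δ           0.8379    -0.2793    -0.8379    -0.2793
  eq          0.9236      6.481      4.415     0.3926
  solve Keq expr → x = -0.2793; check Q = 277.9
Then change container volume by factor 2 (V_new/V_old).
Step 2:
                   G          X          A          L
  init        0.4618       3.24      2.208     0.1963
  Δ          -0.1309    0.04362     0.1309    0.04362
  eq           0.331      3.284      2.338     0.2399
  solve Keq expr → x = 0.04362; check Q = 277.9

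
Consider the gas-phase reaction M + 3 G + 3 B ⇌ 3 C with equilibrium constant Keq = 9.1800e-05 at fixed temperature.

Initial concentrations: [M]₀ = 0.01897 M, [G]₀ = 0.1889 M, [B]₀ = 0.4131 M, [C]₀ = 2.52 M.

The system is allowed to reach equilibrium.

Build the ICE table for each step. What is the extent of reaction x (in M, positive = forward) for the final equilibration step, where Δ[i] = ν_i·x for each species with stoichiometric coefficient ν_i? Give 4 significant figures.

x = -0.7504 M

Q₀ = 1.7753e+06 vs Keq = 9.1800e-05 ⇒ Q>K, reverse
Step 1:
                    M           G           B           C
  init        0.01897      0.1889      0.4131        2.52
  Δ            0.7504       2.251       2.251      -2.251
  eq           0.7694        2.44       2.664      0.2687
  solve Keq expr → x = -0.7504; check Q = 9.1800e-05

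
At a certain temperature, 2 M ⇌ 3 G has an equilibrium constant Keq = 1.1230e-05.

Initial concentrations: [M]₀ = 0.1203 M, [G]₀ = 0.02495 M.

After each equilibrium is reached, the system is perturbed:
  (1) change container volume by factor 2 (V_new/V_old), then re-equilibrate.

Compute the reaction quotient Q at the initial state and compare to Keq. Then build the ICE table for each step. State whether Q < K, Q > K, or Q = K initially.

Q₀ = 0.001073 vs Keq = 1.1230e-05 ⇒ Q>K, reverse
Step 1:
                  M         G
  I          0.1203   0.02495
  C         0.01274  -0.01911
  E           0.133  0.005836
  solve Keq expr → x = -0.006371; check Q = 1.1230e-05
Then change container volume by factor 2 (V_new/V_old).
Step 2:
                  M         G
  I         0.06652  0.002918
  C       -4.9350e-04 7.4025e-04
  E         0.06603  0.003658
  solve Keq expr → x = 2.4675e-04; check Q = 1.1230e-05

Q₀ = 0.001073; Q > K (proceeds reverse)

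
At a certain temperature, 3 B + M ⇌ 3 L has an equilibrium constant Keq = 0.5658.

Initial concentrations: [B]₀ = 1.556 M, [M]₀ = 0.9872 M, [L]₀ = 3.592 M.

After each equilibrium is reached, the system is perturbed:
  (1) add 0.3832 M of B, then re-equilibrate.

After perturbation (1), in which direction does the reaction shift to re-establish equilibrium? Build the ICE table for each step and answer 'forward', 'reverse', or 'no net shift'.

Direction: forward

Q₀ = 12.46 vs Keq = 0.5658 ⇒ Q>K, reverse
Step 1:
                    B           M           L
  I             1.556      0.9872       3.592
  C             1.129      0.3764      -1.129
  E             2.685       1.364       2.463
  solve Keq expr → x = -0.3764; check Q = 0.5658
Then add 0.3832 M of B.
Step 2:
                    B           M           L
  I             3.068       1.364       2.463
  C           -0.1645    -0.05482      0.1645
  E             2.904       1.309       2.627
  solve Keq expr → x = 0.05482; check Q = 0.5658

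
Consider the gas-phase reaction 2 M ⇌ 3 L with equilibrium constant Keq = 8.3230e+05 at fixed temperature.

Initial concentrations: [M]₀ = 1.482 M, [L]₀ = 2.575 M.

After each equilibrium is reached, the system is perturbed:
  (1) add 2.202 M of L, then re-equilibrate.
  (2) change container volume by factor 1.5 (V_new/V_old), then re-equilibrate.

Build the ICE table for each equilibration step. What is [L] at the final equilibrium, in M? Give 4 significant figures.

[L]_eq = 4.65 M

Q₀ = 7.774 vs Keq = 8.3230e+05 ⇒ Q<K, forward
Step 1:
                  M         L
  Initial     1.482     2.575
  Change     -1.471     2.206
  Equil     0.01146     4.781
  solve Keq expr → x = 0.7353; check Q = 8.3230e+05
Then add 2.202 M of L.
Step 2:
                  M         L
  Initial   0.01146     6.983
  Change   0.008711  -0.01307
  Equil     0.02017      6.97
  solve Keq expr → x = -0.004355; check Q = 8.3230e+05
Then change container volume by factor 1.5 (V_new/V_old).
Step 3:
                  M         L
  Initial   0.01345     4.646
  Change  -0.002454  0.003682
  Equil     0.01099      4.65
  solve Keq expr → x = 0.001227; check Q = 8.3230e+05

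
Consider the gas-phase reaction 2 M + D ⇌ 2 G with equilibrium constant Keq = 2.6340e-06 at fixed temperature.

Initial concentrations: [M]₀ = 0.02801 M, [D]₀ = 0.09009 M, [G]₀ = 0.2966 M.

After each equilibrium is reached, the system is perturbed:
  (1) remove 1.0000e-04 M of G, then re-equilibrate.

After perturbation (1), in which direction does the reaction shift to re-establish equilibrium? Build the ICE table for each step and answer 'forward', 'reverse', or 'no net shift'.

Direction: forward

Q₀ = 1245 vs Keq = 2.6340e-06 ⇒ Q>K, reverse
Step 1:
                    M           D           G
  Initial     0.02801     0.09009      0.2966
  Change       0.2963      0.1482     -0.2963
  Equil        0.3244      0.2383  2.5695e-04
  solve Keq expr → x = -0.1482; check Q = 2.6340e-06
Then remove 1.0000e-04 M of G.
Step 2:
                    M           D           G
  Initial      0.3244      0.2383  1.5695e-04
  Change  -9.9894e-05 -4.9947e-05  9.9894e-05
  Equil        0.3243      0.2382  2.5685e-04
  solve Keq expr → x = 4.9947e-05; check Q = 2.6340e-06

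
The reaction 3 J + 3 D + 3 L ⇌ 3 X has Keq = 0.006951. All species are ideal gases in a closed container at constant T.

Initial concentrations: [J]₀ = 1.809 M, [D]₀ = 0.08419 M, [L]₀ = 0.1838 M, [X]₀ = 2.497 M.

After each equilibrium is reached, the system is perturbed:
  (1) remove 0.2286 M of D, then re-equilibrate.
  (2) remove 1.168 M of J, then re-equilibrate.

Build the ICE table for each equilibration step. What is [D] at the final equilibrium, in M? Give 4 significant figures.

[D]_eq = 1.379 M

Q₀ = 7.0978e+05 vs Keq = 0.006951 ⇒ Q>K, reverse
Step 1:
                    J           D           L           X
  init          1.809     0.08419      0.1838       2.497
  Δ             1.293       1.293       1.293      -1.293
  eq            3.102       1.377       1.477       1.204
  solve Keq expr → x = -0.431; check Q = 0.006951
Then remove 0.2286 M of D.
Step 2:
                    J           D           L           X
  init          3.102       1.149       1.477       1.204
  Δ           0.06768     0.06768     0.06768    -0.06768
  eq             3.17       1.216       1.544       1.136
  solve Keq expr → x = -0.02256; check Q = 0.006951
Then remove 1.168 M of J.
Step 3:
                    J           D           L           X
  init          2.002       1.216       1.544       1.136
  Δ            0.1632      0.1632      0.1632     -0.1632
  eq            2.165       1.379       1.708      0.9732
  solve Keq expr → x = -0.05438; check Q = 0.006951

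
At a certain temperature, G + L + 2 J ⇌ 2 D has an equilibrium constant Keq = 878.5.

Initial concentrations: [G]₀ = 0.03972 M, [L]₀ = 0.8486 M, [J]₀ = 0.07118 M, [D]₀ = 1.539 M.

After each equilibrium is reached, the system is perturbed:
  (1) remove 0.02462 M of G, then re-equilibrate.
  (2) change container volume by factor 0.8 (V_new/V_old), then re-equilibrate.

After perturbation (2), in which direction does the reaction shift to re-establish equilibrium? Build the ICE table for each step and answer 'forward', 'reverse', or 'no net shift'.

Q₀ = 1.3869e+04 vs Keq = 878.5 ⇒ Q>K, reverse
Step 1:
                   G          L          J          D
  I          0.03972     0.8486    0.07118      1.539
  C          0.04994    0.04994    0.09988   -0.09988
  E          0.08966     0.8985     0.1711      1.439
  solve Keq expr → x = -0.04994; check Q = 878.5
Then remove 0.02462 M of G.
Step 2:
                   G          L          J          D
  I          0.06504     0.8985     0.1711      1.439
  C         0.007871   0.007871    0.01574   -0.01574
  E          0.07291     0.9064     0.1868      1.423
  solve Keq expr → x = -0.007871; check Q = 878.5
Then change container volume by factor 0.8 (V_new/V_old).
Step 3:
                   G          L          J          D
  I          0.09114      1.133     0.2335      1.779
  C         -0.01345   -0.01345   -0.02689    0.02689
  E          0.07769       1.12     0.2066      1.806
  solve Keq expr → x = 0.01345; check Q = 878.5

Direction: forward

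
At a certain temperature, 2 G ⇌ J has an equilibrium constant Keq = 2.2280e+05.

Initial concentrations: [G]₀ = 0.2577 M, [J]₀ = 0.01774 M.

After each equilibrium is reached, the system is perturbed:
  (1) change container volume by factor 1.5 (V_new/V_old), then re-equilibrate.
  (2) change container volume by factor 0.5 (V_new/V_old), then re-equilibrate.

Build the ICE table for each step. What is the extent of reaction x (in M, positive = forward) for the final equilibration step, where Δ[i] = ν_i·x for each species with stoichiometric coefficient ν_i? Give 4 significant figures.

x = 1.9342e-04 M

Q₀ = 0.2671 vs Keq = 2.2280e+05 ⇒ Q<K, forward
Step 1:
                  G         J
  Initial    0.2577   0.01774
  Change    -0.2569    0.1284
  Equil   8.1002e-04    0.1462
  solve Keq expr → x = 0.1284; check Q = 2.2280e+05
Then change container volume by factor 1.5 (V_new/V_old).
Step 2:
                  G         J
  Initial 5.4001e-04   0.09746
  Change  1.2116e-04 -6.0580e-05
  Equil   6.6117e-04    0.0974
  solve Keq expr → x = -6.0580e-05; check Q = 2.2280e+05
Then change container volume by factor 0.5 (V_new/V_old).
Step 3:
                  G         J
  Initial  0.001322    0.1948
  Change  -3.8684e-04 1.9342e-04
  Equil   9.3550e-04     0.195
  solve Keq expr → x = 1.9342e-04; check Q = 2.2280e+05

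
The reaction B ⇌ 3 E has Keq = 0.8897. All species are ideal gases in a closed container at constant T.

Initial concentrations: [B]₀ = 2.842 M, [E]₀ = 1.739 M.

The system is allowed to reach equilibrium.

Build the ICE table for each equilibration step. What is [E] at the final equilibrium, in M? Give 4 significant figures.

Q₀ = 1.85 vs Keq = 0.8897 ⇒ Q>K, reverse
Step 1:
                    B           E
  init          2.842       1.739
  Δ            0.1193     -0.3578
  eq            2.961       1.381
  solve Keq expr → x = -0.1193; check Q = 0.8897

[E]_eq = 1.381 M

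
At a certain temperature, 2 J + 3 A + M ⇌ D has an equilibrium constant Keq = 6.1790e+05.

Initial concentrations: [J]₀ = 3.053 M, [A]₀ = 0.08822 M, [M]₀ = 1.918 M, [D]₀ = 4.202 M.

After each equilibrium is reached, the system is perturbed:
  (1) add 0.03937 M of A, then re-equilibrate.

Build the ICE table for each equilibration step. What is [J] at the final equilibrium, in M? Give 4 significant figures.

Q₀ = 342.3 vs Keq = 6.1790e+05 ⇒ Q<K, forward
Step 1:
                  J         A         M         D
  I           3.053   0.08822     1.918     4.202
  C        -0.05389  -0.08084  -0.02695   0.02695
  E           2.999  0.007383     1.891     4.229
  solve Keq expr → x = 0.02695; check Q = 6.1790e+05
Then add 0.03937 M of A.
Step 2:
                  J         A         M         D
  I           2.999   0.04675     1.891     4.229
  C         -0.0262   -0.0393   -0.0131    0.0131
  E           2.973  0.007451     1.878     4.242
  solve Keq expr → x = 0.0131; check Q = 6.1790e+05

[J]_eq = 2.973 M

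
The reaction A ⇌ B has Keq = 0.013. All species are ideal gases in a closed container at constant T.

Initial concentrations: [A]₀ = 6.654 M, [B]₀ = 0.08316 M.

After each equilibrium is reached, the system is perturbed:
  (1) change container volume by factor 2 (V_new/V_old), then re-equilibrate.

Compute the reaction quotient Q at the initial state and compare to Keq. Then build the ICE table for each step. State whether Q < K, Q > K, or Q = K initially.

Q₀ = 0.0125 vs Keq = 0.013 ⇒ Q<K, forward
Step 1:
                    A           B
  init          6.654     0.08316
  Δ         -0.003299    0.003299
  eq            6.651     0.08646
  solve Keq expr → x = 0.003299; check Q = 0.013
Then change container volume by factor 2 (V_new/V_old).
Step 2:
                    A           B
  init          3.325     0.04323
  Δ                 0           0
  eq            3.325     0.04323
  solve Keq expr → x = 0; check Q = 0.013

Q₀ = 0.0125; Q < K (proceeds forward)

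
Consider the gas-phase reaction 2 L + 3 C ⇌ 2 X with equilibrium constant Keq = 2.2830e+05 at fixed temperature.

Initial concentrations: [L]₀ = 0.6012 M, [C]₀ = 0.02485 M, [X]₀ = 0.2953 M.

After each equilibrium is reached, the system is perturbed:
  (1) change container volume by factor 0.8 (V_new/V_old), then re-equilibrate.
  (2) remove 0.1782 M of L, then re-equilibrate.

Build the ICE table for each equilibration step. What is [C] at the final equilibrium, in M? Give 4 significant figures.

Q₀ = 1.5722e+04 vs Keq = 2.2830e+05 ⇒ Q<K, forward
Step 1:
                  L         C         X
  Initial    0.6012   0.02485    0.2953
  Change  -0.009556  -0.01433  0.009556
  Equil      0.5916   0.01052    0.3049
  solve Keq expr → x = 0.004778; check Q = 2.2830e+05
Then change container volume by factor 0.8 (V_new/V_old).
Step 2:
                  L         C         X
  Initial    0.7396   0.01315    0.3811
  Change  -0.001721 -0.002581  0.001721
  Equil      0.7378   0.01056    0.3828
  solve Keq expr → x = 8.6033e-04; check Q = 2.2830e+05
Then remove 0.1782 M of L.
Step 3:
                  L         C         X
  Initial    0.5596   0.01056    0.3828
  Change   0.001391  0.002086 -0.001391
  Equil       0.561   0.01265    0.3814
  solve Keq expr → x = -6.9536e-04; check Q = 2.2830e+05

[C]_eq = 0.01265 M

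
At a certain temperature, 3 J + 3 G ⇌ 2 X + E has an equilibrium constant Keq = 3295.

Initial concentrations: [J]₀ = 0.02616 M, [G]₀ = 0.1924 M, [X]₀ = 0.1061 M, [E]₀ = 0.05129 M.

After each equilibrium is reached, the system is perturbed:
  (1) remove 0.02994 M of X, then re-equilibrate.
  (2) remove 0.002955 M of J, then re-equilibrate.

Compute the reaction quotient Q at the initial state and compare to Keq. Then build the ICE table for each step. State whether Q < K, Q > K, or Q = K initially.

Q₀ = 4528; Q > K (proceeds reverse)

Q₀ = 4528 vs Keq = 3295 ⇒ Q>K, reverse
Step 1:
                   J          G          X          E
  I          0.02616     0.1924     0.1061    0.05129
  C         0.002195   0.002195  -0.001464 -7.3178e-04
  E          0.02836     0.1946     0.1046    0.05056
  solve Keq expr → x = -7.3178e-04; check Q = 3295
Then remove 0.02994 M of X.
Step 2:
                   J          G          X          E
  I          0.02836     0.1946     0.0747    0.05056
  C        -0.004364  -0.004364   0.002909   0.001455
  E          0.02399     0.1902    0.07761    0.05201
  solve Keq expr → x = 0.001455; check Q = 3295
Then remove 0.002955 M of J.
Step 3:
                   J          G          X          E
  I          0.02104     0.1902    0.07761    0.05201
  C         0.002254   0.002254  -0.001503 -7.5127e-04
  E          0.02329     0.1925     0.0761    0.05126
  solve Keq expr → x = -7.5127e-04; check Q = 3295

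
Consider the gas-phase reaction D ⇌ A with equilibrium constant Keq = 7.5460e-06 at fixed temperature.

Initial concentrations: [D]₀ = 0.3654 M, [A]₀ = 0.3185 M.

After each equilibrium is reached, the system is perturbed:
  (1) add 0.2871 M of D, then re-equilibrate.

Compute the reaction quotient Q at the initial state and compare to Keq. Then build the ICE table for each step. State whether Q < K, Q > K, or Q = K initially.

Q₀ = 0.8716; Q > K (proceeds reverse)

Q₀ = 0.8716 vs Keq = 7.5460e-06 ⇒ Q>K, reverse
Step 1:
                   D          A
  init        0.3654     0.3185
  Δ           0.3185    -0.3185
  eq          0.6839 5.1607e-06
  solve Keq expr → x = -0.3185; check Q = 7.5460e-06
Then add 0.2871 M of D.
Step 2:
                   D          A
  init         0.971 5.1607e-06
  Δ       -2.1664e-06 2.1664e-06
  eq           0.971 7.3271e-06
  solve Keq expr → x = 2.1664e-06; check Q = 7.5460e-06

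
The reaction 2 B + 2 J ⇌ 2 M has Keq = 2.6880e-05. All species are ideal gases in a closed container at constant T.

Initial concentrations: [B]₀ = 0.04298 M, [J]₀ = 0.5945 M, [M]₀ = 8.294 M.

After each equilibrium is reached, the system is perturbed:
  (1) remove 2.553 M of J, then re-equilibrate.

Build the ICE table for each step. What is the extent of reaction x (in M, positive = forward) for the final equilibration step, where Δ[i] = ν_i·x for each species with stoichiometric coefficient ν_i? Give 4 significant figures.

x = -0.04925 M

Q₀ = 1.0536e+05 vs Keq = 2.6880e-05 ⇒ Q>K, reverse
Step 1:
                  B         J         M
  init      0.04298    0.5945     8.294
  Δ           7.941     7.941    -7.941
  eq          7.984     8.535    0.3533
  solve Keq expr → x = -3.97; check Q = 2.6880e-05
Then remove 2.553 M of J.
Step 2:
                  B         J         M
  init        7.984     5.982    0.3533
  Δ         0.09849   0.09849  -0.09849
  eq          8.082     6.081    0.2548
  solve Keq expr → x = -0.04925; check Q = 2.6880e-05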